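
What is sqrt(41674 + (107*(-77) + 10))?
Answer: sqrt(33445) ≈ 182.88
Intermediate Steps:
sqrt(41674 + (107*(-77) + 10)) = sqrt(41674 + (-8239 + 10)) = sqrt(41674 - 8229) = sqrt(33445)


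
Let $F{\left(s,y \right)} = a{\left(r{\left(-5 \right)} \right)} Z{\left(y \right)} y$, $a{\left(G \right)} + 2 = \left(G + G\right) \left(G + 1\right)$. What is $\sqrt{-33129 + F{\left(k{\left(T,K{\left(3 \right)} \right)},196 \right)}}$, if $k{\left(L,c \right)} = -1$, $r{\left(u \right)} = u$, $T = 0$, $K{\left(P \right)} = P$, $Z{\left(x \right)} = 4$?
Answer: $i \sqrt{3337} \approx 57.767 i$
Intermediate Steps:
$a{\left(G \right)} = -2 + 2 G \left(1 + G\right)$ ($a{\left(G \right)} = -2 + \left(G + G\right) \left(G + 1\right) = -2 + 2 G \left(1 + G\right)$)
$F{\left(s,y \right)} = 152 y$ ($F{\left(s,y \right)} = \left(-2 + 2 \left(-5\right) + 2 \left(-5\right)^{2}\right) 4 y = \left(-2 - 10 + 2 \cdot 25\right) 4 y = \left(-2 - 10 + 50\right) 4 y = 38 \cdot 4 y = 152 y$)
$\sqrt{-33129 + F{\left(k{\left(T,K{\left(3 \right)} \right)},196 \right)}} = \sqrt{-33129 + 152 \cdot 196} = \sqrt{-33129 + 29792} = \sqrt{-3337} = i \sqrt{3337}$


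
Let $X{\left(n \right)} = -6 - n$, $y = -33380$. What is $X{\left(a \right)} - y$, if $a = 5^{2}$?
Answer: $33349$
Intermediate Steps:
$a = 25$
$X{\left(a \right)} - y = \left(-6 - 25\right) - -33380 = \left(-6 - 25\right) + 33380 = -31 + 33380 = 33349$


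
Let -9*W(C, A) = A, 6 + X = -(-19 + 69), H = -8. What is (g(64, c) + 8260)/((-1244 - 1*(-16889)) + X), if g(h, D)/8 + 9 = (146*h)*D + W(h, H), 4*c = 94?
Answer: 15883804/140301 ≈ 113.21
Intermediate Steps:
X = -56 (X = -6 - (-19 + 69) = -6 - 1*50 = -6 - 50 = -56)
W(C, A) = -A/9
c = 47/2 (c = (¼)*94 = 47/2 ≈ 23.500)
g(h, D) = -584/9 + 1168*D*h (g(h, D) = -72 + 8*((146*h)*D - ⅑*(-8)) = -72 + 8*(146*D*h + 8/9) = -72 + 8*(8/9 + 146*D*h) = -72 + (64/9 + 1168*D*h) = -584/9 + 1168*D*h)
(g(64, c) + 8260)/((-1244 - 1*(-16889)) + X) = ((-584/9 + 1168*(47/2)*64) + 8260)/((-1244 - 1*(-16889)) - 56) = ((-584/9 + 1756672) + 8260)/((-1244 + 16889) - 56) = (15809464/9 + 8260)/(15645 - 56) = (15883804/9)/15589 = (15883804/9)*(1/15589) = 15883804/140301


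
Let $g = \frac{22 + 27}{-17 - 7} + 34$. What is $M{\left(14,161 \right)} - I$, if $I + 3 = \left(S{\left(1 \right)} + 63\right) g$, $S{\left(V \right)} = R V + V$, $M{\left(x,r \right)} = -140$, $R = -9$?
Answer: $- \frac{45473}{24} \approx -1894.7$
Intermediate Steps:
$g = \frac{767}{24}$ ($g = \frac{49}{-24} + 34 = 49 \left(- \frac{1}{24}\right) + 34 = - \frac{49}{24} + 34 = \frac{767}{24} \approx 31.958$)
$S{\left(V \right)} = - 8 V$ ($S{\left(V \right)} = - 9 V + V = - 8 V$)
$I = \frac{42113}{24}$ ($I = -3 + \left(\left(-8\right) 1 + 63\right) \frac{767}{24} = -3 + \left(-8 + 63\right) \frac{767}{24} = -3 + 55 \cdot \frac{767}{24} = -3 + \frac{42185}{24} = \frac{42113}{24} \approx 1754.7$)
$M{\left(14,161 \right)} - I = -140 - \frac{42113}{24} = - \frac{45473}{24}$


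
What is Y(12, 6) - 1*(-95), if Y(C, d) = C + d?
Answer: 113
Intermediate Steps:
Y(12, 6) - 1*(-95) = (12 + 6) - 1*(-95) = 18 + 95 = 113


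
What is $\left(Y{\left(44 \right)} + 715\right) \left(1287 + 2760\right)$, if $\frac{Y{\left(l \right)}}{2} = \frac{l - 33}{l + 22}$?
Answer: $2894954$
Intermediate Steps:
$Y{\left(l \right)} = \frac{2 \left(-33 + l\right)}{22 + l}$ ($Y{\left(l \right)} = 2 \frac{l - 33}{l + 22} = 2 \frac{-33 + l}{22 + l} = \frac{2 \left(-33 + l\right)}{22 + l}$)
$\left(Y{\left(44 \right)} + 715\right) \left(1287 + 2760\right) = \left(\frac{2 \left(-33 + 44\right)}{22 + 44} + 715\right) \left(1287 + 2760\right) = \left(2 \cdot \frac{1}{66} \cdot 11 + 715\right) 4047 = \left(\frac{1}{3} + 715\right) 4047 = \frac{2146}{3} \cdot 4047 = 2894954$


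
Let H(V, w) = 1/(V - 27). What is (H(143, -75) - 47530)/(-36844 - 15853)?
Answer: 5513479/6112852 ≈ 0.90195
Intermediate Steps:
H(V, w) = 1/(-27 + V)
(H(143, -75) - 47530)/(-36844 - 15853) = (1/(-27 + 143) - 47530)/(-36844 - 15853) = (1/116 - 47530)/(-52697) = (1/116 - 47530)*(-1/52697) = -5513479/116*(-1/52697) = 5513479/6112852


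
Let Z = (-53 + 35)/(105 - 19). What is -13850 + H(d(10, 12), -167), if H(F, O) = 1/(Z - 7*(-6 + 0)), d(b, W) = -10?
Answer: -24888407/1797 ≈ -13850.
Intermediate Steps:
Z = -9/43 (Z = -18/86 = -18*1/86 = -9/43 ≈ -0.20930)
H(F, O) = 43/1797 (H(F, O) = 1/(-9/43 - 7*(-6 + 0)) = 1/(-9/43 - 7*(-6)) = 1/(-9/43 + 42) = 1/(1797/43) = 43/1797)
-13850 + H(d(10, 12), -167) = -13850 + 43/1797 = -24888407/1797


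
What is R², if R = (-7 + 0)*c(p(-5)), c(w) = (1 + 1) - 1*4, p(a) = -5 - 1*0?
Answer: 196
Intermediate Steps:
p(a) = -5 (p(a) = -5 + 0 = -5)
c(w) = -2 (c(w) = 2 - 4 = -2)
R = 14 (R = (-7 + 0)*(-2) = -7*(-2) = 14)
R² = 14² = 196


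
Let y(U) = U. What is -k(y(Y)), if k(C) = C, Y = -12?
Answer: 12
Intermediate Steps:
-k(y(Y)) = -1*(-12) = 12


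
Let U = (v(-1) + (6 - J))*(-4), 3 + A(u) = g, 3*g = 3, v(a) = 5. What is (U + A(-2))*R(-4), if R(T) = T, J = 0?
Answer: 184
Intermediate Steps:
g = 1 (g = (⅓)*3 = 1)
A(u) = -2 (A(u) = -3 + 1 = -2)
U = -44 (U = (5 + (6 - 1*0))*(-4) = (5 + (6 + 0))*(-4) = (5 + 6)*(-4) = 11*(-4) = -44)
(U + A(-2))*R(-4) = (-44 - 2)*(-4) = -46*(-4) = 184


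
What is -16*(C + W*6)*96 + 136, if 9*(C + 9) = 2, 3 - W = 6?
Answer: 123800/3 ≈ 41267.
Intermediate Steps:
W = -3 (W = 3 - 1*6 = 3 - 6 = -3)
C = -79/9 (C = -9 + (1/9)*2 = -9 + 2/9 = -79/9 ≈ -8.7778)
-16*(C + W*6)*96 + 136 = -16*(-79/9 - 3*6)*96 + 136 = -16*(-79/9 - 18)*96 + 136 = -16*(-241/9)*96 + 136 = (3856/9)*96 + 136 = 123392/3 + 136 = 123800/3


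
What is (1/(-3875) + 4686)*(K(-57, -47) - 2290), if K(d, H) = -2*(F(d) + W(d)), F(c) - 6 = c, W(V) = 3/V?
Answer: -150967682186/14725 ≈ -1.0252e+7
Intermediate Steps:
F(c) = 6 + c
K(d, H) = -12 - 6/d - 2*d (K(d, H) = -2*((6 + d) + 3/d) = -2*(6 + d + 3/d) = -12 - 6/d - 2*d)
(1/(-3875) + 4686)*(K(-57, -47) - 2290) = (1/(-3875) + 4686)*((-12 - 6/(-57) - 2*(-57)) - 2290) = (-1/3875 + 4686)*((-12 - 6*(-1/57) + 114) - 2290) = 18158249*((-12 + 2/19 + 114) - 2290)/3875 = 18158249*(1940/19 - 2290)/3875 = (18158249/3875)*(-41570/19) = -150967682186/14725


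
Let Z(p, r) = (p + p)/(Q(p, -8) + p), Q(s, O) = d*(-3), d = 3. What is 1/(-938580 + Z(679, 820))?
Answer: -335/314423621 ≈ -1.0654e-6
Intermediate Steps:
Q(s, O) = -9 (Q(s, O) = 3*(-3) = -9)
Z(p, r) = 2*p/(-9 + p) (Z(p, r) = (p + p)/(-9 + p) = (2*p)/(-9 + p) = 2*p/(-9 + p))
1/(-938580 + Z(679, 820)) = 1/(-938580 + 2*679/(-9 + 679)) = 1/(-938580 + 2*679/670) = 1/(-938580 + 2*679*(1/670)) = 1/(-938580 + 679/335) = 1/(-314423621/335) = -335/314423621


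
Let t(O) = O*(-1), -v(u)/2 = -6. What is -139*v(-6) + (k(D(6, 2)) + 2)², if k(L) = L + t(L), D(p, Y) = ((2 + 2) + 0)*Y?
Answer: -1664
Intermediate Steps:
v(u) = 12 (v(u) = -2*(-6) = 12)
t(O) = -O
D(p, Y) = 4*Y (D(p, Y) = (4 + 0)*Y = 4*Y)
k(L) = 0 (k(L) = L - L = 0)
-139*v(-6) + (k(D(6, 2)) + 2)² = -139*12 + (0 + 2)² = -1668 + 2² = -1668 + 4 = -1664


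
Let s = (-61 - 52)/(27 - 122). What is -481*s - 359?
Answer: -88458/95 ≈ -931.14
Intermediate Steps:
s = 113/95 (s = -113/(-95) = -113*(-1/95) = 113/95 ≈ 1.1895)
-481*s - 359 = -481*113/95 - 359 = -54353/95 - 359 = -88458/95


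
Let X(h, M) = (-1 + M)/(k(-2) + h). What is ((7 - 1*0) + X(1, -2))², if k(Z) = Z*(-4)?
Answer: 400/9 ≈ 44.444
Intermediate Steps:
k(Z) = -4*Z
X(h, M) = (-1 + M)/(8 + h) (X(h, M) = (-1 + M)/(-4*(-2) + h) = (-1 + M)/(8 + h))
((7 - 1*0) + X(1, -2))² = ((7 - 1*0) + (-1 - 2)/(8 + 1))² = ((7 + 0) - 3/9)² = (7 + (⅑)*(-3))² = (7 - ⅓)² = (20/3)² = 400/9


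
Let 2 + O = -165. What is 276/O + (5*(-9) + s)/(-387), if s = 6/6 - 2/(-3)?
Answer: -298726/193887 ≈ -1.5407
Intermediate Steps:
s = 5/3 (s = 6*(⅙) - 2*(-⅓) = 1 + ⅔ = 5/3 ≈ 1.6667)
O = -167 (O = -2 - 165 = -167)
276/O + (5*(-9) + s)/(-387) = 276/(-167) + (5*(-9) + 5/3)/(-387) = 276*(-1/167) + (-45 + 5/3)*(-1/387) = -276/167 - 130/3*(-1/387) = -276/167 + 130/1161 = -298726/193887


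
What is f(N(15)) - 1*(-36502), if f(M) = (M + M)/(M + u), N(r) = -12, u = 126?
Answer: 693534/19 ≈ 36502.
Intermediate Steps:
f(M) = 2*M/(126 + M) (f(M) = (M + M)/(M + 126) = (2*M)/(126 + M) = 2*M/(126 + M))
f(N(15)) - 1*(-36502) = 2*(-12)/(126 - 12) - 1*(-36502) = 2*(-12)/114 + 36502 = 2*(-12)*(1/114) + 36502 = -4/19 + 36502 = 693534/19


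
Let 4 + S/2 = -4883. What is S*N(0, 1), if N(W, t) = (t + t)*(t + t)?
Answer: -39096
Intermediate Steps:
N(W, t) = 4*t**2 (N(W, t) = (2*t)*(2*t) = 4*t**2)
S = -9774 (S = -8 + 2*(-4883) = -8 - 9766 = -9774)
S*N(0, 1) = -39096*1**2 = -39096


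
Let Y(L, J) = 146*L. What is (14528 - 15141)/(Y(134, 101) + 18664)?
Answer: -613/38228 ≈ -0.016035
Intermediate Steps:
(14528 - 15141)/(Y(134, 101) + 18664) = (14528 - 15141)/(146*134 + 18664) = -613/(19564 + 18664) = -613/38228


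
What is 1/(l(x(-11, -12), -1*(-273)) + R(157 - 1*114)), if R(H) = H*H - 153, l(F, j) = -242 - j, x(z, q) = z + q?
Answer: 1/1181 ≈ 0.00084674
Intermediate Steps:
x(z, q) = q + z
R(H) = -153 + H² (R(H) = H² - 153 = -153 + H²)
1/(l(x(-11, -12), -1*(-273)) + R(157 - 1*114)) = 1/((-242 - (-1)*(-273)) + (-153 + (157 - 1*114)²)) = 1/((-242 - 1*273) + (-153 + (157 - 114)²)) = 1/((-242 - 273) + (-153 + 43²)) = 1/(-515 + (-153 + 1849)) = 1/(-515 + 1696) = 1/1181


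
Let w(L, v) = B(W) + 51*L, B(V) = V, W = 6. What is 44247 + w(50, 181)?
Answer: 46803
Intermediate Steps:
w(L, v) = 6 + 51*L
44247 + w(50, 181) = 44247 + (6 + 51*50) = 44247 + (6 + 2550) = 44247 + 2556 = 46803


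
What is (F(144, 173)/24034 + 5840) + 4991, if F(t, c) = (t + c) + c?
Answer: 130156372/12017 ≈ 10831.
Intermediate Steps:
F(t, c) = t + 2*c (F(t, c) = (c + t) + c = t + 2*c)
(F(144, 173)/24034 + 5840) + 4991 = ((144 + 2*173)/24034 + 5840) + 4991 = ((144 + 346)*(1/24034) + 5840) + 4991 = (490*(1/24034) + 5840) + 4991 = (245/12017 + 5840) + 4991 = 70179525/12017 + 4991 = 130156372/12017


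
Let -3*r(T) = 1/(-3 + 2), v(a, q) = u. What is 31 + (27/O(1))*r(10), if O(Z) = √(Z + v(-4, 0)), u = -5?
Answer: 31 - 9*I/2 ≈ 31.0 - 4.5*I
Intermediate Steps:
v(a, q) = -5
O(Z) = √(-5 + Z) (O(Z) = √(Z - 5) = √(-5 + Z))
r(T) = ⅓ (r(T) = -1/(3*(-3 + 2)) = -⅓/(-1) = -⅓*(-1) = ⅓)
31 + (27/O(1))*r(10) = 31 + (27/(√(-5 + 1)))*(⅓) = 31 + (27/(√(-4)))*(⅓) = 31 + (27/((2*I)))*(⅓) = 31 + (27*(-I/2))*(⅓) = 31 - 27*I/2*(⅓) = 31 - 9*I/2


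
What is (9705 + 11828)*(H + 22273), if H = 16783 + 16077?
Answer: 1187178889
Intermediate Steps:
H = 32860
(9705 + 11828)*(H + 22273) = (9705 + 11828)*(32860 + 22273) = 21533*55133 = 1187178889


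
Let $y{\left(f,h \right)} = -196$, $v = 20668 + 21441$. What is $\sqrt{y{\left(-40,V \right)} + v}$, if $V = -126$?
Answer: $3 \sqrt{4657} \approx 204.73$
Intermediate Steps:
$v = 42109$
$\sqrt{y{\left(-40,V \right)} + v} = \sqrt{-196 + 42109} = \sqrt{41913} = 3 \sqrt{4657}$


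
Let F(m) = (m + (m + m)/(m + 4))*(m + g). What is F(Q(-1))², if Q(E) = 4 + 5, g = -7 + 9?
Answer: 2205225/169 ≈ 13049.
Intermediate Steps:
g = 2
Q(E) = 9
F(m) = (2 + m)*(m + 2*m/(4 + m)) (F(m) = (m + (m + m)/(m + 4))*(m + 2) = (m + (2*m)/(4 + m))*(2 + m) = (m + 2*m/(4 + m))*(2 + m) = (2 + m)*(m + 2*m/(4 + m)))
F(Q(-1))² = (9*(12 + 9² + 8*9)/(4 + 9))² = (9*(12 + 81 + 72)/13)² = (9*(1/13)*165)² = (1485/13)² = 2205225/169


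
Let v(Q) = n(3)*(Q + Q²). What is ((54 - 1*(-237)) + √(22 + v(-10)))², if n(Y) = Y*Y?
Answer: 85513 + 4656*√13 ≈ 1.0230e+5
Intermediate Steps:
n(Y) = Y²
v(Q) = 9*Q + 9*Q² (v(Q) = 3²*(Q + Q²) = 9*(Q + Q²) = 9*Q + 9*Q²)
((54 - 1*(-237)) + √(22 + v(-10)))² = ((54 - 1*(-237)) + √(22 + 9*(-10)*(1 - 10)))² = ((54 + 237) + √(22 + 9*(-10)*(-9)))² = (291 + √(22 + 810))² = (291 + √832)² = (291 + 8*√13)²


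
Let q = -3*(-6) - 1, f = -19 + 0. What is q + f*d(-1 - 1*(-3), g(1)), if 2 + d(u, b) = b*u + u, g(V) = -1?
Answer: 55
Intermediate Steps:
f = -19
d(u, b) = -2 + u + b*u (d(u, b) = -2 + (b*u + u) = -2 + (u + b*u) = -2 + u + b*u)
q = 17 (q = 18 - 1 = 17)
q + f*d(-1 - 1*(-3), g(1)) = 17 - 19*(-2 + (-1 - 1*(-3)) - (-1 - 1*(-3))) = 17 - 19*(-2 + (-1 + 3) - (-1 + 3)) = 17 - 19*(-2 + 2 - 1*2) = 17 - 19*(-2 + 2 - 2) = 17 - 19*(-2) = 17 + 38 = 55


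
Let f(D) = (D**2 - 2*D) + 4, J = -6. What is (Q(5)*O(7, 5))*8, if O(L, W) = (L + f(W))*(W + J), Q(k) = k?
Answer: -1040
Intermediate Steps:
f(D) = 4 + D**2 - 2*D
O(L, W) = (-6 + W)*(4 + L + W**2 - 2*W) (O(L, W) = (L + (4 + W**2 - 2*W))*(W - 6) = (4 + L + W**2 - 2*W)*(-6 + W) = (-6 + W)*(4 + L + W**2 - 2*W))
(Q(5)*O(7, 5))*8 = (5*(-24 + 5**3 - 8*5**2 - 6*7 + 16*5 + 7*5))*8 = (5*(-24 + 125 - 8*25 - 42 + 80 + 35))*8 = (5*(-24 + 125 - 200 - 42 + 80 + 35))*8 = (5*(-26))*8 = -130*8 = -1040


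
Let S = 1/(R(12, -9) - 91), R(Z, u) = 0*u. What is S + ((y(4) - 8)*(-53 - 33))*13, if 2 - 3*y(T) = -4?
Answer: 610427/91 ≈ 6708.0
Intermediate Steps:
R(Z, u) = 0
y(T) = 2 (y(T) = ⅔ - ⅓*(-4) = ⅔ + 4/3 = 2)
S = -1/91 (S = 1/(0 - 91) = 1/(-91) = -1/91 ≈ -0.010989)
S + ((y(4) - 8)*(-53 - 33))*13 = -1/91 + ((2 - 8)*(-53 - 33))*13 = -1/91 - 6*(-86)*13 = -1/91 + 516*13 = -1/91 + 6708 = 610427/91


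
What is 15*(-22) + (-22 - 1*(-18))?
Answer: -334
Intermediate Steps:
15*(-22) + (-22 - 1*(-18)) = -330 + (-22 + 18) = -330 - 4 = -334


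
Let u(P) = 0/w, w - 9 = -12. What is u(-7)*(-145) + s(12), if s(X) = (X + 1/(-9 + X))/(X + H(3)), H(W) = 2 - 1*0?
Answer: 37/42 ≈ 0.88095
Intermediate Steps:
w = -3 (w = 9 - 12 = -3)
H(W) = 2 (H(W) = 2 + 0 = 2)
u(P) = 0 (u(P) = 0/(-3) = 0*(-⅓) = 0)
s(X) = (X + 1/(-9 + X))/(2 + X) (s(X) = (X + 1/(-9 + X))/(X + 2) = (X + 1/(-9 + X))/(2 + X))
u(-7)*(-145) + s(12) = 0*(-145) + (1 + 12² - 9*12)/(-18 + 12² - 7*12) = 0 + (1 + 144 - 108)/(-18 + 144 - 84) = 0 + 37/42 = 37/42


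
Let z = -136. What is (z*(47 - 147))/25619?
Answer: 800/1507 ≈ 0.53086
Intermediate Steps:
(z*(47 - 147))/25619 = -136*(47 - 147)/25619 = -136*(-100)*(1/25619) = 13600*(1/25619) = 800/1507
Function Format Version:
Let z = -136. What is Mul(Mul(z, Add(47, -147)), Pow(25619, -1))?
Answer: Rational(800, 1507) ≈ 0.53086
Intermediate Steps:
Mul(Mul(z, Add(47, -147)), Pow(25619, -1)) = Mul(Mul(-136, Add(47, -147)), Pow(25619, -1)) = Mul(Mul(-136, -100), Rational(1, 25619)) = Mul(13600, Rational(1, 25619)) = Rational(800, 1507)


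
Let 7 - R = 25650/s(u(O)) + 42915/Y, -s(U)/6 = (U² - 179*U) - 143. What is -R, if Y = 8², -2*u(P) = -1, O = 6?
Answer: 40546243/59456 ≈ 681.95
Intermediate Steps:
u(P) = ½ (u(P) = -½*(-1) = ½)
Y = 64
s(U) = 858 - 6*U² + 1074*U (s(U) = -6*((U² - 179*U) - 143) = -6*(-143 + U² - 179*U) = 858 - 6*U² + 1074*U)
R = -40546243/59456 (R = 7 - (25650/(858 - 6*(½)² + 1074*(½)) + 42915/64) = 7 - (25650/(858 - 6*¼ + 537) + 42915*(1/64)) = 7 - (25650/(858 - 3/2 + 537) + 42915/64) = 7 - (25650/(2787/2) + 42915/64) = 7 - (25650*(2/2787) + 42915/64) = 7 - (17100/929 + 42915/64) = 7 - 1*40962435/59456 = 7 - 40962435/59456 = -40546243/59456 ≈ -681.95)
-R = -1*(-40546243/59456) = 40546243/59456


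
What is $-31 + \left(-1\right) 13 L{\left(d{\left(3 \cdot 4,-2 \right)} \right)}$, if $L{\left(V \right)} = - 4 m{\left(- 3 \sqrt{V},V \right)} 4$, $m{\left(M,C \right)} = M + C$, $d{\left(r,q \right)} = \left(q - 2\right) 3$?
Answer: $-2527 - 1248 i \sqrt{3} \approx -2527.0 - 2161.6 i$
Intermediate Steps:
$d{\left(r,q \right)} = -6 + 3 q$ ($d{\left(r,q \right)} = \left(-2 + q\right) 3 = -6 + 3 q$)
$m{\left(M,C \right)} = C + M$
$L{\left(V \right)} = - 16 V + 48 \sqrt{V}$ ($L{\left(V \right)} = - 4 \left(V - 3 \sqrt{V}\right) 4 = \left(- 4 V + 12 \sqrt{V}\right) 4 = - 16 V + 48 \sqrt{V}$)
$-31 + \left(-1\right) 13 L{\left(d{\left(3 \cdot 4,-2 \right)} \right)} = -31 + \left(-1\right) 13 \left(- 16 \left(-6 + 3 \left(-2\right)\right) + 48 \sqrt{-6 + 3 \left(-2\right)}\right) = -31 - 13 \left(- 16 \left(-6 - 6\right) + 48 \sqrt{-6 - 6}\right) = -31 - 13 \left(\left(-16\right) \left(-12\right) + 48 \sqrt{-12}\right) = -31 - 13 \left(192 + 48 \cdot 2 i \sqrt{3}\right) = -31 - 13 \left(192 + 96 i \sqrt{3}\right) = -31 - \left(2496 + 1248 i \sqrt{3}\right) = -2527 - 1248 i \sqrt{3}$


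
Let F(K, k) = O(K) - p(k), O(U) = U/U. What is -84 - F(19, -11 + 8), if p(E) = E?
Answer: -88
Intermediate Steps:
O(U) = 1
F(K, k) = 1 - k
-84 - F(19, -11 + 8) = -84 - (1 - (-11 + 8)) = -84 - (1 - 1*(-3)) = -84 - (1 + 3) = -84 - 1*4 = -84 - 4 = -88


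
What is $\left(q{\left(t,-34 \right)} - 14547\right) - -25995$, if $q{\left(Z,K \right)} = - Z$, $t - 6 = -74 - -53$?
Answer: $11463$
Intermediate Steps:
$t = -15$ ($t = 6 - 21 = -15$)
$\left(q{\left(t,-34 \right)} - 14547\right) - -25995 = \left(\left(-1\right) \left(-15\right) - 14547\right) - -25995 = \left(15 - 14547\right) + 25995 = -14532 + 25995 = 11463$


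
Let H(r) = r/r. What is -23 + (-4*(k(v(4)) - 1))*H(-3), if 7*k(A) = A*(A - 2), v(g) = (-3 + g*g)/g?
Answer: -597/28 ≈ -21.321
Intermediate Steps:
H(r) = 1
v(g) = (-3 + g²)/g
k(A) = A*(-2 + A)/7 (k(A) = (A*(A - 2))/7 = (A*(-2 + A))/7 = A*(-2 + A)/7)
-23 + (-4*(k(v(4)) - 1))*H(-3) = -23 - 4*((4 - 3/4)*(-2 + (4 - 3/4))/7 - 1)*1 = -23 - 4*((4 - 3*¼)*(-2 + (4 - 3*¼))/7 - 1)*1 = -23 - 4*((4 - ¾)*(-2 + (4 - ¾))/7 - 1)*1 = -23 - 4*((⅐)*(13/4)*(-2 + 13/4) - 1)*1 = -23 - 4*((⅐)*(13/4)*(5/4) - 1)*1 = -23 - 4*(65/112 - 1)*1 = -23 - 4*(-47/112)*1 = -23 + (47/28)*1 = -23 + 47/28 = -597/28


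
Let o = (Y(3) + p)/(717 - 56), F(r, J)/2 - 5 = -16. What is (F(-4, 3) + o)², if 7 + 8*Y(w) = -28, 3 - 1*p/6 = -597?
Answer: 7668680041/27962944 ≈ 274.24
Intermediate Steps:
p = 3600 (p = 18 - 6*(-597) = 18 + 3582 = 3600)
Y(w) = -35/8 (Y(w) = -7/8 + (⅛)*(-28) = -7/8 - 7/2 = -35/8)
F(r, J) = -22 (F(r, J) = 10 + 2*(-16) = 10 - 32 = -22)
o = 28765/5288 (o = (-35/8 + 3600)/(717 - 56) = (28765/8)/661 = (28765/8)*(1/661) = 28765/5288 ≈ 5.4397)
(F(-4, 3) + o)² = (-22 + 28765/5288)² = (-87571/5288)² = 7668680041/27962944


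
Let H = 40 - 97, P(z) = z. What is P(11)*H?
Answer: -627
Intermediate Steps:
H = -57
P(11)*H = 11*(-57) = -627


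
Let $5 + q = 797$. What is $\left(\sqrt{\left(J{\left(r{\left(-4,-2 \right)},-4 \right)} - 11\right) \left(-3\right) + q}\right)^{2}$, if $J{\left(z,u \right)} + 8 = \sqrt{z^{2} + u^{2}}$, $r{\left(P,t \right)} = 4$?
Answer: $849 - 12 \sqrt{2} \approx 832.03$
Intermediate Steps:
$q = 792$ ($q = -5 + 797 = 792$)
$J{\left(z,u \right)} = -8 + \sqrt{u^{2} + z^{2}}$ ($J{\left(z,u \right)} = -8 + \sqrt{z^{2} + u^{2}} = -8 + \sqrt{u^{2} + z^{2}}$)
$\left(\sqrt{\left(J{\left(r{\left(-4,-2 \right)},-4 \right)} - 11\right) \left(-3\right) + q}\right)^{2} = \left(\sqrt{\left(\left(-8 + \sqrt{\left(-4\right)^{2} + 4^{2}}\right) - 11\right) \left(-3\right) + 792}\right)^{2} = \left(\sqrt{\left(\left(-8 + \sqrt{16 + 16}\right) - 11\right) \left(-3\right) + 792}\right)^{2} = \left(\sqrt{\left(\left(-8 + \sqrt{32}\right) - 11\right) \left(-3\right) + 792}\right)^{2} = \left(\sqrt{\left(\left(-8 + 4 \sqrt{2}\right) - 11\right) \left(-3\right) + 792}\right)^{2} = \left(\sqrt{\left(-19 + 4 \sqrt{2}\right) \left(-3\right) + 792}\right)^{2} = \left(\sqrt{\left(57 - 12 \sqrt{2}\right) + 792}\right)^{2} = \left(\sqrt{849 - 12 \sqrt{2}}\right)^{2} = 849 - 12 \sqrt{2}$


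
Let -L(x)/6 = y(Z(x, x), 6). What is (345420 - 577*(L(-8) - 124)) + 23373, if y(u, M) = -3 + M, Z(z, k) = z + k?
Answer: 450727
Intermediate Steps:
Z(z, k) = k + z
L(x) = -18 (L(x) = -6*(-3 + 6) = -6*3 = -18)
(345420 - 577*(L(-8) - 124)) + 23373 = (345420 - 577*(-18 - 124)) + 23373 = (345420 - 577*(-142)) + 23373 = (345420 + 81934) + 23373 = 427354 + 23373 = 450727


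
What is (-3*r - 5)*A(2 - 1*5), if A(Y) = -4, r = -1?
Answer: 8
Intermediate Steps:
(-3*r - 5)*A(2 - 1*5) = (-3*(-1) - 5)*(-4) = (3 - 5)*(-4) = -2*(-4) = 8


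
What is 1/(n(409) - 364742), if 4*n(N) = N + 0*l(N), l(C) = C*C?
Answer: -4/1458559 ≈ -2.7424e-6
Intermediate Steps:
l(C) = C²
n(N) = N/4 (n(N) = (N + 0*N²)/4 = (N + 0)/4 = N/4)
1/(n(409) - 364742) = 1/((¼)*409 - 364742) = 1/(409/4 - 364742) = 1/(-1458559/4) = -4/1458559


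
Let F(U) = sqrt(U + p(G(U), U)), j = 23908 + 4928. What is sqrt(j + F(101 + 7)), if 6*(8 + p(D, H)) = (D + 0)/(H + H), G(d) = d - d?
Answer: sqrt(28846) ≈ 169.84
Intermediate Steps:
G(d) = 0
p(D, H) = -8 + D/(12*H) (p(D, H) = -8 + ((D + 0)/(H + H))/6 = -8 + (D/((2*H)))/6 = -8 + (D*(1/(2*H)))/6 = -8 + (D/(2*H))/6 = -8 + D/(12*H))
j = 28836
F(U) = sqrt(-8 + U) (F(U) = sqrt(U + (-8 + (1/12)*0/U)) = sqrt(U + (-8 + 0)) = sqrt(U - 8) = sqrt(-8 + U))
sqrt(j + F(101 + 7)) = sqrt(28836 + sqrt(-8 + (101 + 7))) = sqrt(28836 + sqrt(-8 + 108)) = sqrt(28836 + sqrt(100)) = sqrt(28836 + 10) = sqrt(28846)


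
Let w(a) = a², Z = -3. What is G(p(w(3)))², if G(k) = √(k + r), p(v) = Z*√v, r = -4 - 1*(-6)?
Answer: -7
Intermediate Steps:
r = 2 (r = -4 + 6 = 2)
p(v) = -3*√v
G(k) = √(2 + k) (G(k) = √(k + 2) = √(2 + k))
G(p(w(3)))² = (√(2 - 3*√(3²)))² = (√(2 - 3*√9))² = (√(2 - 3*3))² = (√(2 - 9))² = (√(-7))² = (I*√7)² = -7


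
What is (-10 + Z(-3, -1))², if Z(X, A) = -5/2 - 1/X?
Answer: 5329/36 ≈ 148.03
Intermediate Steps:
Z(X, A) = -5/2 - 1/X (Z(X, A) = -5*½ - 1/X = -5/2 - 1/X)
(-10 + Z(-3, -1))² = (-10 + (-5/2 - 1/(-3)))² = (-10 + (-5/2 - 1*(-⅓)))² = (-10 + (-5/2 + ⅓))² = (-10 - 13/6)² = (-73/6)² = 5329/36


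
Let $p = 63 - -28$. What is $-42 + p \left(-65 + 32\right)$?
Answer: $-3045$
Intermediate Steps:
$p = 91$ ($p = 63 + 28 = 91$)
$-42 + p \left(-65 + 32\right) = -42 + 91 \left(-65 + 32\right) = -42 + 91 \left(-33\right) = -42 - 3003 = -3045$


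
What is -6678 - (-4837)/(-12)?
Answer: -84973/12 ≈ -7081.1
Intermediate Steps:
-6678 - (-4837)/(-12) = -6678 - (-4837)*(-1)/12 = -6678 - 691*7/12 = -6678 - 4837/12 = -84973/12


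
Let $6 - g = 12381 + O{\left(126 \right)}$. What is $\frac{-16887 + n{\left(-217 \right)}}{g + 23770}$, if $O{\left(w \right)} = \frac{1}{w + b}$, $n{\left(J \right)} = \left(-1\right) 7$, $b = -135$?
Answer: $- \frac{76023}{51278} \approx -1.4826$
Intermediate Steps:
$n{\left(J \right)} = -7$
$O{\left(w \right)} = \frac{1}{-135 + w}$ ($O{\left(w \right)} = \frac{1}{w - 135} = \frac{1}{-135 + w}$)
$g = - \frac{111374}{9}$ ($g = 6 - \left(12381 + \frac{1}{-135 + 126}\right) = 6 - \left(12381 + \frac{1}{-9}\right) = 6 - \left(12381 - \frac{1}{9}\right) = 6 - \frac{111428}{9} = - \frac{111374}{9} \approx -12375.0$)
$\frac{-16887 + n{\left(-217 \right)}}{g + 23770} = \frac{-16887 - 7}{- \frac{111374}{9} + 23770} = - \frac{16894}{\frac{102556}{9}} = \left(-16894\right) \frac{9}{102556} = - \frac{76023}{51278}$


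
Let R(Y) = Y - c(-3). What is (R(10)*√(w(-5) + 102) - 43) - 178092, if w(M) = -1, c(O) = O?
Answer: -178135 + 13*√101 ≈ -1.7800e+5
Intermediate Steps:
R(Y) = 3 + Y (R(Y) = Y - 1*(-3) = Y + 3 = 3 + Y)
(R(10)*√(w(-5) + 102) - 43) - 178092 = ((3 + 10)*√(-1 + 102) - 43) - 178092 = (13*√101 - 43) - 178092 = (-43 + 13*√101) - 178092 = -178135 + 13*√101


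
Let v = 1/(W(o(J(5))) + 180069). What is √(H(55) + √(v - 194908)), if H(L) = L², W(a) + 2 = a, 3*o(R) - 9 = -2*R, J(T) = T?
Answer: √(2206858802500 + 13505*I*√568772807226994)/27010 ≈ 55.145 + 4.0029*I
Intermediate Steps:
o(R) = 3 - 2*R/3 (o(R) = 3 + (-2*R)/3 = 3 - 2*R/3)
W(a) = -2 + a
v = 3/540200 (v = 1/((-2 + (3 - ⅔*5)) + 180069) = 1/((-2 + (3 - 10/3)) + 180069) = 1/((-2 - ⅓) + 180069) = 1/(-7/3 + 180069) = 1/(540200/3) = 3/540200 ≈ 5.5535e-6)
√(H(55) + √(v - 194908)) = √(55² + √(3/540200 - 194908)) = √(3025 + √(-105289301597/540200)) = √(3025 + I*√568772807226994/54020)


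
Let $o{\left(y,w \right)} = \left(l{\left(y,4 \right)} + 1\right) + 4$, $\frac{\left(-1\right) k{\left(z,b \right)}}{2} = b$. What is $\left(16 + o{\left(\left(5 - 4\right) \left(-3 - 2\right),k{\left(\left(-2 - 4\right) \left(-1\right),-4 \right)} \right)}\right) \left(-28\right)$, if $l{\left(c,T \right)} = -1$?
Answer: $-560$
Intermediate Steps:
$k{\left(z,b \right)} = - 2 b$
$o{\left(y,w \right)} = 4$ ($o{\left(y,w \right)} = \left(-1 + 1\right) + 4 = 0 + 4 = 4$)
$\left(16 + o{\left(\left(5 - 4\right) \left(-3 - 2\right),k{\left(\left(-2 - 4\right) \left(-1\right),-4 \right)} \right)}\right) \left(-28\right) = \left(16 + 4\right) \left(-28\right) = 20 \left(-28\right) = -560$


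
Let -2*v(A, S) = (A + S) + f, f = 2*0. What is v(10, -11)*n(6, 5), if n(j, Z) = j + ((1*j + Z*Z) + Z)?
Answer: 21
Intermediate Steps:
f = 0
n(j, Z) = Z + Z**2 + 2*j (n(j, Z) = j + ((j + Z**2) + Z) = j + (Z + j + Z**2) = Z + Z**2 + 2*j)
v(A, S) = -A/2 - S/2 (v(A, S) = -((A + S) + 0)/2 = -(A + S)/2 = -A/2 - S/2)
v(10, -11)*n(6, 5) = (-1/2*10 - 1/2*(-11))*(5 + 5**2 + 2*6) = (-5 + 11/2)*(5 + 25 + 12) = (1/2)*42 = 21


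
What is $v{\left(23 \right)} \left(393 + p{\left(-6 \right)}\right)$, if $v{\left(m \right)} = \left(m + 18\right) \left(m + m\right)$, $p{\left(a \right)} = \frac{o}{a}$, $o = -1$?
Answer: $\frac{2224537}{3} \approx 7.4151 \cdot 10^{5}$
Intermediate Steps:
$p{\left(a \right)} = - \frac{1}{a}$
$v{\left(m \right)} = 2 m \left(18 + m\right)$ ($v{\left(m \right)} = \left(18 + m\right) 2 m = 2 m \left(18 + m\right)$)
$v{\left(23 \right)} \left(393 + p{\left(-6 \right)}\right) = 2 \cdot 23 \left(18 + 23\right) \left(393 - \frac{1}{-6}\right) = 2 \cdot 23 \cdot 41 \left(393 - - \frac{1}{6}\right) = 1886 \left(393 + \frac{1}{6}\right) = 1886 \cdot \frac{2359}{6} = \frac{2224537}{3}$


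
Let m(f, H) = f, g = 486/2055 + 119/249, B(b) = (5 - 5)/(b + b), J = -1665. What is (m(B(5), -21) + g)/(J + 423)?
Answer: -121853/211841730 ≈ -0.00057521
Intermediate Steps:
B(b) = 0 (B(b) = 0/((2*b)) = 0*(1/(2*b)) = 0)
g = 121853/170565 (g = 486*(1/2055) + 119*(1/249) = 162/685 + 119/249 = 121853/170565 ≈ 0.71441)
(m(B(5), -21) + g)/(J + 423) = (0 + 121853/170565)/(-1665 + 423) = (121853/170565)/(-1242) = (121853/170565)*(-1/1242) = -121853/211841730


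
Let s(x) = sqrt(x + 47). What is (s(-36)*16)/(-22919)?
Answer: -16*sqrt(11)/22919 ≈ -0.0023154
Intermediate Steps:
s(x) = sqrt(47 + x)
(s(-36)*16)/(-22919) = (sqrt(47 - 36)*16)/(-22919) = (sqrt(11)*16)*(-1/22919) = (16*sqrt(11))*(-1/22919) = -16*sqrt(11)/22919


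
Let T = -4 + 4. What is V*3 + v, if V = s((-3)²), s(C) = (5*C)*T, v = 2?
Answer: 2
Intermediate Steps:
T = 0
s(C) = 0 (s(C) = (5*C)*0 = 0)
V = 0
V*3 + v = 0*3 + 2 = 0 + 2 = 2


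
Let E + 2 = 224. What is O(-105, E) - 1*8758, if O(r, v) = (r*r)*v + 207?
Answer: 2438999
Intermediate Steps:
E = 222 (E = -2 + 224 = 222)
O(r, v) = 207 + v*r² (O(r, v) = r²*v + 207 = v*r² + 207 = 207 + v*r²)
O(-105, E) - 1*8758 = (207 + 222*(-105)²) - 1*8758 = (207 + 222*11025) - 8758 = (207 + 2447550) - 8758 = 2447757 - 8758 = 2438999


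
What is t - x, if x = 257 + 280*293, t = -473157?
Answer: -555454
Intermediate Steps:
x = 82297 (x = 257 + 82040 = 82297)
t - x = -473157 - 1*82297 = -473157 - 82297 = -555454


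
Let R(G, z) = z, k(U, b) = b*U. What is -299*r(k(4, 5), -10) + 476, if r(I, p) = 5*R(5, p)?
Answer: 15426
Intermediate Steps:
k(U, b) = U*b
r(I, p) = 5*p
-299*r(k(4, 5), -10) + 476 = -1495*(-10) + 476 = -299*(-50) + 476 = 14950 + 476 = 15426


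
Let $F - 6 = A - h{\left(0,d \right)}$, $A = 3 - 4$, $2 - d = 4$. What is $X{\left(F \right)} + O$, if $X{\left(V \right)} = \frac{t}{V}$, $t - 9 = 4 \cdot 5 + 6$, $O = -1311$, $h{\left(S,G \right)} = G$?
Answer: $-1306$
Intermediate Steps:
$d = -2$ ($d = 2 - 4 = -2$)
$A = -1$ ($A = 3 - 4 = -1$)
$t = 35$ ($t = 9 + \left(4 \cdot 5 + 6\right) = 9 + \left(20 + 6\right) = 9 + 26 = 35$)
$F = 7$ ($F = 6 - -1 = 6 + \left(-1 + 2\right) = 6 + 1 = 7$)
$X{\left(V \right)} = \frac{35}{V}$
$X{\left(F \right)} + O = \frac{35}{7} - 1311 = 35 \cdot \frac{1}{7} - 1311 = 5 - 1311 = -1306$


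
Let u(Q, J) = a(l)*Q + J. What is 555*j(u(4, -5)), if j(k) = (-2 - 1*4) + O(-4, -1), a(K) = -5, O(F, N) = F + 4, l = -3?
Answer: -3330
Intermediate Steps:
O(F, N) = 4 + F
u(Q, J) = J - 5*Q (u(Q, J) = -5*Q + J = J - 5*Q)
j(k) = -6 (j(k) = (-2 - 1*4) + (4 - 4) = (-2 - 4) + 0 = -6 + 0 = -6)
555*j(u(4, -5)) = 555*(-6) = -3330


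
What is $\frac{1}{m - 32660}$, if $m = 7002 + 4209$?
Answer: $- \frac{1}{21449} \approx -4.6622 \cdot 10^{-5}$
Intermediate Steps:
$m = 11211$
$\frac{1}{m - 32660} = \frac{1}{11211 - 32660} = \frac{1}{-21449} = - \frac{1}{21449}$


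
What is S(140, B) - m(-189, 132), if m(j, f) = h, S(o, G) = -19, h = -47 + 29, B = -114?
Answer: -1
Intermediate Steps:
h = -18
m(j, f) = -18
S(140, B) - m(-189, 132) = -19 - 1*(-18) = -19 + 18 = -1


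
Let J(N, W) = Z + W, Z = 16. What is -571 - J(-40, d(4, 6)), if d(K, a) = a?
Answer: -593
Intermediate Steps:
J(N, W) = 16 + W
-571 - J(-40, d(4, 6)) = -571 - (16 + 6) = -571 - 1*22 = -571 - 22 = -593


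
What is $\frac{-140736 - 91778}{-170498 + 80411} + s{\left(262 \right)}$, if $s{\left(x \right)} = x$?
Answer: $\frac{23835308}{90087} \approx 264.58$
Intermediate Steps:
$\frac{-140736 - 91778}{-170498 + 80411} + s{\left(262 \right)} = \frac{-140736 - 91778}{-170498 + 80411} + 262 = - \frac{232514}{-90087} + 262 = \left(-232514\right) \left(- \frac{1}{90087}\right) + 262 = \frac{232514}{90087} + 262 = \frac{23835308}{90087}$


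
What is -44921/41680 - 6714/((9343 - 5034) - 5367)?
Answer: 116156551/22048720 ≈ 5.2682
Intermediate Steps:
-44921/41680 - 6714/((9343 - 5034) - 5367) = -44921*1/41680 - 6714/(4309 - 5367) = -44921/41680 - 6714/(-1058) = -44921/41680 - 6714*(-1/1058) = -44921/41680 + 3357/529 = 116156551/22048720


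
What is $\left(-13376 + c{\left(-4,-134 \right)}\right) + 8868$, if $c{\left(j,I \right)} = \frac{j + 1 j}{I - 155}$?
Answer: $- \frac{1302804}{289} \approx -4508.0$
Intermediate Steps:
$c{\left(j,I \right)} = \frac{2 j}{-155 + I}$ ($c{\left(j,I \right)} = \frac{j + j}{-155 + I} = \frac{2 j}{-155 + I}$)
$\left(-13376 + c{\left(-4,-134 \right)}\right) + 8868 = \left(-13376 + 2 \left(-4\right) \frac{1}{-155 - 134}\right) + 8868 = \left(-13376 + 2 \left(-4\right) \frac{1}{-289}\right) + 8868 = \left(-13376 + 2 \left(-4\right) \left(- \frac{1}{289}\right)\right) + 8868 = \left(-13376 + \frac{8}{289}\right) + 8868 = - \frac{3865656}{289} + 8868 = - \frac{1302804}{289}$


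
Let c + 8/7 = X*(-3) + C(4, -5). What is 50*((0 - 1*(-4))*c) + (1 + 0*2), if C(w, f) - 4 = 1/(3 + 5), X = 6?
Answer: -21018/7 ≈ -3002.6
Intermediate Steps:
C(w, f) = 33/8 (C(w, f) = 4 + 1/(3 + 5) = 4 + 1/8 = 33/8)
c = -841/56 (c = -8/7 + (6*(-3) + 33/8) = -8/7 + (-18 + 33/8) = -8/7 - 111/8 = -841/56 ≈ -15.018)
50*((0 - 1*(-4))*c) + (1 + 0*2) = 50*((0 - 1*(-4))*(-841/56)) + (1 + 0*2) = 50*((0 + 4)*(-841/56)) + (1 + 0) = 50*(4*(-841/56)) + 1 = 50*(-841/14) + 1 = -21025/7 + 1 = -21018/7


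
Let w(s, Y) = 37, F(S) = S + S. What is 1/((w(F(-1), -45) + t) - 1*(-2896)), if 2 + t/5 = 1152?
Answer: 1/8683 ≈ 0.00011517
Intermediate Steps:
F(S) = 2*S
t = 5750 (t = -10 + 5*1152 = -10 + 5760 = 5750)
1/((w(F(-1), -45) + t) - 1*(-2896)) = 1/((37 + 5750) - 1*(-2896)) = 1/(5787 + 2896) = 1/8683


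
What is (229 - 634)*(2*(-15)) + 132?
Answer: 12282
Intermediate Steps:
(229 - 634)*(2*(-15)) + 132 = -405*(-30) + 132 = 12150 + 132 = 12282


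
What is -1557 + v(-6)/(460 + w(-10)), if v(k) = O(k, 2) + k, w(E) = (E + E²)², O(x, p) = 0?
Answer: -6663963/4280 ≈ -1557.0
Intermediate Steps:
v(k) = k (v(k) = 0 + k = k)
-1557 + v(-6)/(460 + w(-10)) = -1557 - 6/(460 + (-10)²*(1 - 10)²) = -1557 - 6/(460 + 100*(-9)²) = -1557 - 6/(460 + 100*81) = -1557 - 6/(460 + 8100) = -1557 - 6/8560 = -1557 - 6*1/8560 = -1557 - 3/4280 = -6663963/4280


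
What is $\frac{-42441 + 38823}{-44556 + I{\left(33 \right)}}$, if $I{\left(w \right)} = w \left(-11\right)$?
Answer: $\frac{402}{4991} \approx 0.080545$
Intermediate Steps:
$I{\left(w \right)} = - 11 w$
$\frac{-42441 + 38823}{-44556 + I{\left(33 \right)}} = \frac{-42441 + 38823}{-44556 - 363} = - \frac{3618}{-44556 - 363} = - \frac{3618}{-44919} = \left(-3618\right) \left(- \frac{1}{44919}\right) = \frac{402}{4991}$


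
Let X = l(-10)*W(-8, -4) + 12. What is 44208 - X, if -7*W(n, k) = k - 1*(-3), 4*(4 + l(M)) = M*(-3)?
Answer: 88391/2 ≈ 44196.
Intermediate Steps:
l(M) = -4 - 3*M/4 (l(M) = -4 + (M*(-3))/4 = -4 + (-3*M)/4 = -4 - 3*M/4)
W(n, k) = -3/7 - k/7 (W(n, k) = -(k - 1*(-3))/7 = -(k + 3)/7 = -(3 + k)/7 = -3/7 - k/7)
X = 25/2 (X = (-4 - 3/4*(-10))*(-3/7 - 1/7*(-4)) + 12 = (-4 + 15/2)*(-3/7 + 4/7) + 12 = (7/2)*(1/7) + 12 = 1/2 + 12 = 25/2 ≈ 12.500)
44208 - X = 44208 - 1*25/2 = 44208 - 25/2 = 88391/2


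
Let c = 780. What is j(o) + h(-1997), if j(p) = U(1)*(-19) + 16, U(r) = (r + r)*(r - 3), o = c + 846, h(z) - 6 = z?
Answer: -1899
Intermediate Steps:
h(z) = 6 + z
o = 1626 (o = 780 + 846 = 1626)
U(r) = 2*r*(-3 + r) (U(r) = (2*r)*(-3 + r) = 2*r*(-3 + r))
j(p) = 92 (j(p) = (2*1*(-3 + 1))*(-19) + 16 = (2*1*(-2))*(-19) + 16 = -4*(-19) + 16 = 76 + 16 = 92)
j(o) + h(-1997) = 92 + (6 - 1997) = 92 - 1991 = -1899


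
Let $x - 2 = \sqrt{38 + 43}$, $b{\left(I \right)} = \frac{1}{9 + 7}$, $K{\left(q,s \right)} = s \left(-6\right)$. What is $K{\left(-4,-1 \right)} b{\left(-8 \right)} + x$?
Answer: $\frac{91}{8} \approx 11.375$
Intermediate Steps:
$K{\left(q,s \right)} = - 6 s$
$b{\left(I \right)} = \frac{1}{16}$
$x = 11$ ($x = 2 + \sqrt{38 + 43} = 2 + \sqrt{81} = 2 + 9 = 11$)
$K{\left(-4,-1 \right)} b{\left(-8 \right)} + x = \left(-6\right) \left(-1\right) \frac{1}{16} + 11 = 6 \cdot \frac{1}{16} + 11 = \frac{3}{8} + 11 = \frac{91}{8}$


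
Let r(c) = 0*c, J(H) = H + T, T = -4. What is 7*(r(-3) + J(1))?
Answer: -21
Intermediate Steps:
J(H) = -4 + H (J(H) = H - 4 = -4 + H)
r(c) = 0
7*(r(-3) + J(1)) = 7*(0 + (-4 + 1)) = 7*(0 - 3) = 7*(-3) = -21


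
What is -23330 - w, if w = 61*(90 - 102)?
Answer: -22598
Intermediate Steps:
w = -732 (w = 61*(-12) = -732)
-23330 - w = -23330 - 1*(-732) = -23330 + 732 = -22598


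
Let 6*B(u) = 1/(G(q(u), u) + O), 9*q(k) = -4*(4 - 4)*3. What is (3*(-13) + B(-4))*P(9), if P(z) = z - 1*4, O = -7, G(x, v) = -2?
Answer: -10535/54 ≈ -195.09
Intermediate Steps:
q(k) = 0 (q(k) = (-4*(4 - 4)*3)/9 = (-4*0*3)/9 = (0*3)/9 = (⅑)*0 = 0)
P(z) = -4 + z (P(z) = z - 4 = -4 + z)
B(u) = -1/54 (B(u) = 1/(6*(-2 - 7)) = (⅙)/(-9) = (⅙)*(-⅑) = -1/54)
(3*(-13) + B(-4))*P(9) = (3*(-13) - 1/54)*(-4 + 9) = (-39 - 1/54)*5 = -2107/54*5 = -10535/54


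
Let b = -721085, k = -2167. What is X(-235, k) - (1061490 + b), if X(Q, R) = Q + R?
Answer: -342807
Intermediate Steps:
X(-235, k) - (1061490 + b) = (-235 - 2167) - (1061490 - 721085) = -2402 - 1*340405 = -2402 - 340405 = -342807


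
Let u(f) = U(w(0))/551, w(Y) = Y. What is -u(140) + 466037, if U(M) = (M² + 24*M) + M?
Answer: 466037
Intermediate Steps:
U(M) = M² + 25*M
u(f) = 0 (u(f) = (0*(25 + 0))/551 = (0*25)*(1/551) = 0*(1/551) = 0)
-u(140) + 466037 = -1*0 + 466037 = 0 + 466037 = 466037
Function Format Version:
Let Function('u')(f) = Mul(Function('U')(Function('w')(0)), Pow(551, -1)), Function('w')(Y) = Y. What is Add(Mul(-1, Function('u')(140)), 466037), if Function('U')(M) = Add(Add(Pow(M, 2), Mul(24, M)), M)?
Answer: 466037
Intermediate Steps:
Function('U')(M) = Add(Pow(M, 2), Mul(25, M))
Function('u')(f) = 0 (Function('u')(f) = Mul(Mul(0, Add(25, 0)), Pow(551, -1)) = Mul(Mul(0, 25), Rational(1, 551)) = Mul(0, Rational(1, 551)) = 0)
Add(Mul(-1, Function('u')(140)), 466037) = Add(Mul(-1, 0), 466037) = Add(0, 466037) = 466037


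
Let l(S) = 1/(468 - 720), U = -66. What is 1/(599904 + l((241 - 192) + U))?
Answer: 252/151175807 ≈ 1.6669e-6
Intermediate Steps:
l(S) = -1/252 (l(S) = 1/(-252) = -1/252)
1/(599904 + l((241 - 192) + U)) = 1/(599904 - 1/252) = 1/(151175807/252) = 252/151175807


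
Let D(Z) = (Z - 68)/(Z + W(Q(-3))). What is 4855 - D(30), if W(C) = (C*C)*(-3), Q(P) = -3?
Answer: 14603/3 ≈ 4867.7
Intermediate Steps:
W(C) = -3*C² (W(C) = C²*(-3) = -3*C²)
D(Z) = (-68 + Z)/(-27 + Z) (D(Z) = (Z - 68)/(Z - 3*(-3)²) = (-68 + Z)/(Z - 3*9) = (-68 + Z)/(Z - 27) = (-68 + Z)/(-27 + Z))
4855 - D(30) = 4855 - (-68 + 30)/(-27 + 30) = 4855 - (-38)/3 = 4855 - 1*(-38/3) = 4855 + 38/3 = 14603/3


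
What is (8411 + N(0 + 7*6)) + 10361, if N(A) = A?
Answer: 18814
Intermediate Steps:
(8411 + N(0 + 7*6)) + 10361 = (8411 + (0 + 7*6)) + 10361 = (8411 + (0 + 42)) + 10361 = (8411 + 42) + 10361 = 8453 + 10361 = 18814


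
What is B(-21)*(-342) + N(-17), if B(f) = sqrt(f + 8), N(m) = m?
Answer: -17 - 342*I*sqrt(13) ≈ -17.0 - 1233.1*I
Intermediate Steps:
B(f) = sqrt(8 + f)
B(-21)*(-342) + N(-17) = sqrt(8 - 21)*(-342) - 17 = sqrt(-13)*(-342) - 17 = (I*sqrt(13))*(-342) - 17 = -342*I*sqrt(13) - 17 = -17 - 342*I*sqrt(13)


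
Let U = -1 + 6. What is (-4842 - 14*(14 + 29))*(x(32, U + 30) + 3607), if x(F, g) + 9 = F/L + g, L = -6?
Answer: -59247052/3 ≈ -1.9749e+7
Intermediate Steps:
U = 5
x(F, g) = -9 + g - F/6 (x(F, g) = -9 + (F/(-6) + g) = -9 + (-F/6 + g) = -9 + (g - F/6) = -9 + g - F/6)
(-4842 - 14*(14 + 29))*(x(32, U + 30) + 3607) = (-4842 - 14*(14 + 29))*((-9 + (5 + 30) - ⅙*32) + 3607) = (-4842 - 14*43)*((-9 + 35 - 16/3) + 3607) = (-4842 - 602)*(62/3 + 3607) = -5444*10883/3 = -59247052/3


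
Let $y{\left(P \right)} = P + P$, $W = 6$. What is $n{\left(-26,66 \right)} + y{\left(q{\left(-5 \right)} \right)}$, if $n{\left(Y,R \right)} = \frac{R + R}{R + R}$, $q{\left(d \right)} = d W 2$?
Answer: $-119$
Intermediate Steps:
$q{\left(d \right)} = 12 d$ ($q{\left(d \right)} = d 6 \cdot 2 = 6 d 2 = 12 d$)
$y{\left(P \right)} = 2 P$
$n{\left(Y,R \right)} = 1$ ($n{\left(Y,R \right)} = \frac{2 R}{2 R} = 2 R \frac{1}{2 R} = 1$)
$n{\left(-26,66 \right)} + y{\left(q{\left(-5 \right)} \right)} = 1 + 2 \cdot 12 \left(-5\right) = 1 + 2 \left(-60\right) = 1 - 120 = -119$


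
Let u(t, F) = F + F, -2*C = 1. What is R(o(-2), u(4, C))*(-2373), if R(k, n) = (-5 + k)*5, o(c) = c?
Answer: 83055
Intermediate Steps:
C = -½ (C = -½*1 = -½ ≈ -0.50000)
u(t, F) = 2*F
R(k, n) = -25 + 5*k
R(o(-2), u(4, C))*(-2373) = (-25 + 5*(-2))*(-2373) = (-25 - 10)*(-2373) = -35*(-2373) = 83055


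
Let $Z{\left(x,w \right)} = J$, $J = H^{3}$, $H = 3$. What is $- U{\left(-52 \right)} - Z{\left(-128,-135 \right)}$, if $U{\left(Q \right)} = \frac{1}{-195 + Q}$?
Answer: $- \frac{6668}{247} \approx -26.996$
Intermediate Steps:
$J = 27$ ($J = 3^{3} = 27$)
$Z{\left(x,w \right)} = 27$
$- U{\left(-52 \right)} - Z{\left(-128,-135 \right)} = - \frac{1}{-195 - 52} - 27 = - \frac{1}{-247} - 27 = \left(-1\right) \left(- \frac{1}{247}\right) - 27 = \frac{1}{247} - 27 = - \frac{6668}{247}$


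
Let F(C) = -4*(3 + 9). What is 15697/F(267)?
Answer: -15697/48 ≈ -327.02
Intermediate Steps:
F(C) = -48 (F(C) = -4*12 = -48)
15697/F(267) = 15697/(-48) = 15697*(-1/48) = -15697/48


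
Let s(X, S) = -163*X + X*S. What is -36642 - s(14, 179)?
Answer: -36866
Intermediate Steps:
s(X, S) = -163*X + S*X
-36642 - s(14, 179) = -36642 - 14*(-163 + 179) = -36642 - 14*16 = -36642 - 1*224 = -36642 - 224 = -36866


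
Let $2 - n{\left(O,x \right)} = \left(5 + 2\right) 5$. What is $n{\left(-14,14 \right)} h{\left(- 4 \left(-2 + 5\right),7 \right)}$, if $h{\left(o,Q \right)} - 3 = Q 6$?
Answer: $-1485$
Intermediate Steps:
$h{\left(o,Q \right)} = 3 + 6 Q$ ($h{\left(o,Q \right)} = 3 + Q 6 = 3 + 6 Q$)
$n{\left(O,x \right)} = -33$ ($n{\left(O,x \right)} = 2 - \left(5 + 2\right) 5 = 2 - 7 \cdot 5 = 2 - 35 = -33$)
$n{\left(-14,14 \right)} h{\left(- 4 \left(-2 + 5\right),7 \right)} = - 33 \left(3 + 6 \cdot 7\right) = - 33 \left(3 + 42\right) = \left(-33\right) 45 = -1485$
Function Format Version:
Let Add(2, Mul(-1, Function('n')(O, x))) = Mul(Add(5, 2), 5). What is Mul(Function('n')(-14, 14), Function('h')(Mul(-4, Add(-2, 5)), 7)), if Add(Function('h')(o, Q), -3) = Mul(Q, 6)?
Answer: -1485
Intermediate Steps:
Function('h')(o, Q) = Add(3, Mul(6, Q)) (Function('h')(o, Q) = Add(3, Mul(Q, 6)) = Add(3, Mul(6, Q)))
Function('n')(O, x) = -33 (Function('n')(O, x) = Add(2, Mul(-1, Mul(Add(5, 2), 5))) = Add(2, Mul(-1, Mul(7, 5))) = Add(2, Mul(-1, 35)) = Add(2, -35) = -33)
Mul(Function('n')(-14, 14), Function('h')(Mul(-4, Add(-2, 5)), 7)) = Mul(-33, Add(3, Mul(6, 7))) = Mul(-33, Add(3, 42)) = Mul(-33, 45) = -1485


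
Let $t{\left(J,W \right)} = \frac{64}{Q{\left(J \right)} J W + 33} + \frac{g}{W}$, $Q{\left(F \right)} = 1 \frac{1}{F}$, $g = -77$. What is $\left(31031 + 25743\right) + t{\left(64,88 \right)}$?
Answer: $\frac{54956897}{968} \approx 56774.0$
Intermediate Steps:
$Q{\left(F \right)} = \frac{1}{F}$
$t{\left(J,W \right)} = - \frac{77}{W} + \frac{64}{33 + W}$ ($t{\left(J,W \right)} = \frac{64}{\frac{J}{J} W + 33} - \frac{77}{W} = \frac{64}{1 W + 33} - \frac{77}{W} = \frac{64}{W + 33} - \frac{77}{W} = \frac{64}{33 + W} - \frac{77}{W} = - \frac{77}{W} + \frac{64}{33 + W}$)
$\left(31031 + 25743\right) + t{\left(64,88 \right)} = \left(31031 + 25743\right) + \frac{-2541 - 1144}{88 \left(33 + 88\right)} = 56774 + \frac{-2541 - 1144}{88 \cdot 121} = 56774 + \frac{1}{88} \cdot \frac{1}{121} \left(-3685\right) = 56774 - \frac{335}{968} = \frac{54956897}{968}$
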